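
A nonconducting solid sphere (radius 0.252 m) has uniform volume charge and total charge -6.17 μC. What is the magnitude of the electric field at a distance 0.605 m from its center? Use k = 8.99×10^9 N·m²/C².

|E| = 1.52e5 N/C

Symmetry ⇒ E = E(r) r̂. Gaussian sphere of radius r = 0.605 m (r > R, so the entire charge is enclosed).
Q_enc = -6.17 μC = -6.17e-6 C.
Applying ∮E·dA = Q_enc/ε₀ with Φ = E(4πr²):
E = k|Q_enc|/r² = (8.99×10^9)(6.17×10^-6)/(0.605)² = 1.52×10^5 N/C.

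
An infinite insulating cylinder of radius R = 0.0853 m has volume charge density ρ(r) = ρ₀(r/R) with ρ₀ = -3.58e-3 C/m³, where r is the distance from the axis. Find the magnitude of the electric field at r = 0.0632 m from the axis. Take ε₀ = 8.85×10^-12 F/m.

Choose a coaxial cylinder of radius r = 0.0632 m (arbitrary length L) as the Gaussian surface (r < R).
Integrating ρ over the cross-section to radius r: λ_enc = (2πρ₀/R) ∫₀^r r'^2 dr' = 2πρ₀ r^3/(3·R) = -2.219×10^-5 C/m.
Gauss's law: E·2πrL = λ_enc L/ε₀.
E = |λ_enc|/(2πε₀r) = (2.219e-5)/(2π·8.85×10^-12·0.0632) = 6.31×10^6 N/C.

|E| ≈ 6.31×10^6 V/m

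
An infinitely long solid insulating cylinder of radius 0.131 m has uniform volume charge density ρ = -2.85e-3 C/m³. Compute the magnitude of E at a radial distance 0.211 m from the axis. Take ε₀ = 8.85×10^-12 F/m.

Coaxial Gaussian cylinder, radius r = 0.211 m, length L (r > 0.131 m, full cross-section enclosed).
λ_enc = ρ·πR² = (-2.85×10^-3)π(0.131)² = -1.537×10^-4 C/m.
By Gauss's law (flux through the curved wall only), E·2πrL = λ_enc L/ε₀.
E = |λ_enc|/(2πε₀r) = (1.537×10^-4)/(2π·8.85×10^-12·0.211) = 1.31e7 N/C.

|E| ≈ 1.31×10^7 V/m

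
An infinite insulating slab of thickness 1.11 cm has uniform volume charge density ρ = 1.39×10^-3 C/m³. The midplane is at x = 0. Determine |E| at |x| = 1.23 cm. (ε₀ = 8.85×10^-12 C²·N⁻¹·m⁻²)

|E| ≈ 8.72×10^5 N/C

The point |x| = 1.23 cm lies outside the slab (half-thickness 0.00555 m). A symmetric pillbox spanning the full slab encloses Q_enc = ρ·d·A.
Flux = 2EA ⇒ E = |ρ|d/(2ε₀), independent of distance outside.
E = (1.39×10^-3)(0.0111)/(2·8.85×10^-12) = 8.72×10^5 N/C.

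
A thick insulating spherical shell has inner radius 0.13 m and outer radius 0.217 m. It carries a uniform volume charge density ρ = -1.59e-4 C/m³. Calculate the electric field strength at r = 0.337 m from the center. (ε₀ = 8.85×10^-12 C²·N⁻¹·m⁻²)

Use a concentric Gaussian sphere at r = 0.337 m (r > 0.217 m, enclosing the whole shell).
Q_enc = ρ·(4π/3)(b³ − a³) = (-1.59×10^-4)·(4π/3)·((0.217)³ − (0.13)³) = -5.342e-6 C.
By Gauss's law, ∮E·dA = E·4πr² = Q_enc/ε₀.
E = |Q_enc|/(4πε₀r²) = (5.342e-6)/(4π·8.85×10^-12·(0.337)²) = 4.23e5 N/C.

E ≈ 4.23e5 V/m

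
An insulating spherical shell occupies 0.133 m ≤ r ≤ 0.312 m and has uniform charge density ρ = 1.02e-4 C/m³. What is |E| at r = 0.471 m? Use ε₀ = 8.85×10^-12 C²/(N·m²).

By spherical symmetry E is radial; choose a Gaussian sphere of radius r = 0.471 m (r > 0.312 m, enclosing the whole shell).
Q_enc = ρ·(4π/3)(b³ − a³) = (1.02×10^-4)·(4π/3)·((0.312)³ − (0.133)³) = 1.197×10^-5 C.
Since E is radial and uniform over the Gaussian sphere, Φ = E·4πr² = Q_enc/ε₀.
E = |Q_enc|/(4πε₀r²) = (1.197×10^-5)/(4π·8.85×10^-12·(0.471)²) = 4.85e5 N/C.

|E| = 4.85e5 N/C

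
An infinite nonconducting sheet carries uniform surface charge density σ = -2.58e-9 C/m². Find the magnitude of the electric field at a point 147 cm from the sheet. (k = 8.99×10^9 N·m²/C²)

The symmetry is planar: E is normal to the sheet and the same magnitude on both sides. Take a pillbox straddling the sheet with end-cap area A.
Flux Φ = 2EA and Q_enc = σA, so 2EA = σA/ε₀ ⇒ E = |σ|/(2ε₀), independent of distance.
E = 2πk|σ| = 2π(8.99×10^9)(2.58e-9) = 146 N/C.

E = 146 N/C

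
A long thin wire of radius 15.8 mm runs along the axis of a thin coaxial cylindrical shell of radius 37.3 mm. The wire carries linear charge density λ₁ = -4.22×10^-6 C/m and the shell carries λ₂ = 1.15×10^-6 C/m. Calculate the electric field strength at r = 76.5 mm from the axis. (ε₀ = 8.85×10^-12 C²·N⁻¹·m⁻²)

Take a coaxial cylindrical Gaussian surface of radius r = 76.5 mm and length L (r > 37.3 mm, enclosing both).
λ_enc = λ₁ + λ₂ = (-4.22×10^-6) + (1.15e-6) = -3.07×10^-6 C/m.
Gauss's law: E·2πrL = λ_enc L/ε₀.
E = |λ_enc|/(2πε₀r) = (3.07×10^-6)/(2π·8.85×10^-12·0.0765) = 7.22×10^5 N/C.

E = 7.22×10^5 N/C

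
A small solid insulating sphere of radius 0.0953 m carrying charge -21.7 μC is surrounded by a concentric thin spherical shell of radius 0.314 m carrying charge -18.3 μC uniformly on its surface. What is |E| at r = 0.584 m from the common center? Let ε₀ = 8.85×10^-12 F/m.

Use a concentric Gaussian sphere at r = 0.584 m (r > 0.314 m, enclosing both).
Q_enc = (-21.7 μC) + (-18.3 μC) = -4.00×10^-5 C.
Since E is radial and uniform over the Gaussian sphere, Φ = E·4πr² = Q_enc/ε₀.
E = |Q_enc|/(4πε₀r²) = (4.00×10^-5)/(4π·8.85×10^-12·(0.584)²) = 1.05e6 N/C.

E ≈ 1.05×10^6 N/C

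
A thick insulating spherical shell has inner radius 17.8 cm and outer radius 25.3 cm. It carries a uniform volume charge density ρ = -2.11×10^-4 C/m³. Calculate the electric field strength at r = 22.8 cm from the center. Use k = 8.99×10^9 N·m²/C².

E ≈ 9.50e5 V/m

Use a concentric Gaussian sphere at r = 22.8 cm (within the shell material, 17.8 cm < r < 25.3 cm).
Only the shell between 17.8 cm and r is enclosed: Q_enc = ρ·(4π/3)(r³ − a³) = (-2.11×10^-4)·(4π/3)·((0.228)³ − (0.178)³) = -5.491e-6 C.
Since E is radial and uniform over the Gaussian sphere, Φ = E·4πr² = Q_enc/ε₀.
E = k|Q_enc|/r² = (8.99×10^9)(5.491×10^-6)/(0.228)² = 9.50×10^5 N/C.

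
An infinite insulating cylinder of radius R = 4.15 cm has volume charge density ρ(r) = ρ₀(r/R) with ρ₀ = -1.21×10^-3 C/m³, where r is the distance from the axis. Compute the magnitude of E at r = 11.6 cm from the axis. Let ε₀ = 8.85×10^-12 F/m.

Take a coaxial cylindrical Gaussian surface of radius r = 11.6 cm and length L (r > R, full charge per length enclosed).
λ_enc = 2π ∫₀^R ρ₀(r'/R)^1 r' dr' = 2πρ₀R²/3 = -4.365×10^-6 C/m.
Gauss's law: E·2πrL = λ_enc L/ε₀.
E = |λ_enc|/(2πε₀r) = (4.365e-6)/(2π·8.85×10^-12·0.116) = 6.77×10^5 N/C.

|E| = 6.77×10^5 N/C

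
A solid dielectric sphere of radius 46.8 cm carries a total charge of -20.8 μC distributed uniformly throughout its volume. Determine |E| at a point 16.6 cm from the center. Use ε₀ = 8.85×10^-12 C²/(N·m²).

By spherical symmetry E is radial; choose a Gaussian sphere of radius r = 16.6 cm (r < R).
For a uniform sphere the enclosed fraction is (r/R)³, so Q_enc = (-20.8 μC)(0.166/0.468)³ = -9.282×10^-7 C.
Since E is radial and uniform over the Gaussian sphere, Φ = E·4πr² = Q_enc/ε₀.
E = |Q_enc|/(4πε₀r²) = (9.282e-7)/(4π·8.85×10^-12·(0.166)²) = 3.03e5 N/C.

|E| ≈ 3.03×10^5 V/m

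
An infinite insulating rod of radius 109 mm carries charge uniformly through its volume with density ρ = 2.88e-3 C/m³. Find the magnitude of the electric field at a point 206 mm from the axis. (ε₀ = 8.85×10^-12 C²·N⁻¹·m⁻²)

Coaxial Gaussian cylinder, radius r = 206 mm, length L (r > 109 mm, full cross-section enclosed).
λ_enc = ρ·πR² = (2.88e-3)π(0.109)² = 1.075e-4 C/m.
Gauss's law: E·2πrL = λ_enc L/ε₀.
E = |λ_enc|/(2πε₀r) = (1.075×10^-4)/(2π·8.85×10^-12·0.206) = 9.38×10^6 N/C.

E = 9.38e6 V/m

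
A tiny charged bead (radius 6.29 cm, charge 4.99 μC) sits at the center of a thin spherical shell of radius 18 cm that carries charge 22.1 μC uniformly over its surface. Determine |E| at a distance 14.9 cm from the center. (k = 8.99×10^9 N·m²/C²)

Take a concentric spherical Gaussian surface of radius r = 14.9 cm (between the bodies, 6.29 cm < r < 18 cm).
The shell at 18 cm lies outside the Gaussian surface, so Q_enc = 4.99 μC = 4.99e-6 C.
Since E is radial and uniform over the Gaussian sphere, Φ = E·4πr² = Q_enc/ε₀.
E = k|Q_enc|/r² = (8.99×10^9)(4.99×10^-6)/(0.149)² = 2.02×10^6 N/C.

|E| = 2.02×10^6 V/m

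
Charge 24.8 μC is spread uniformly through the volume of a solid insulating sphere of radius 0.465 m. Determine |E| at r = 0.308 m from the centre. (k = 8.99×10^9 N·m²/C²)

Symmetry ⇒ E = E(r) r̂. Gaussian sphere of radius r = 0.308 m (r < R).
For a uniform sphere the enclosed fraction is (r/R)³, so Q_enc = (24.8 μC)(0.308/0.465)³ = 7.207e-6 C.
Since E is radial and uniform over the Gaussian sphere, Φ = E·4πr² = Q_enc/ε₀.
E = k|Q_enc|/r² = (8.99×10^9)(7.207×10^-6)/(0.308)² = 6.83×10^5 N/C.

E = 6.83×10^5 N/C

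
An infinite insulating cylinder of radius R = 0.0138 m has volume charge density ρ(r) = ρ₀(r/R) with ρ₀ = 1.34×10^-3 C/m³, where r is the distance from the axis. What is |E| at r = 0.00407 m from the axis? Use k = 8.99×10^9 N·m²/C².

6.06×10^4 V/m

Choose a coaxial cylinder of radius r = 0.00407 m (arbitrary length L) as the Gaussian surface (r < R).
Integrating ρ over the cross-section to radius r: λ_enc = (2πρ₀/R) ∫₀^r r'^2 dr' = 2πρ₀ r^3/(3·R) = 1.371e-8 C/m.
Applying ∮E·dA = Q_enc/ε₀ with the end caps contributing no flux:
E = 2k|λ_enc|/r = 2(8.99×10^9)(1.371×10^-8)/(0.00407) = 6.06×10^4 N/C.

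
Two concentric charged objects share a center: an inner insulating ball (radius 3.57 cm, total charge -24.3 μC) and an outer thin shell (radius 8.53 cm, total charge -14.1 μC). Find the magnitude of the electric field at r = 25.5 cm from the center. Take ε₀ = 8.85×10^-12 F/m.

Symmetry ⇒ E = E(r) r̂. Gaussian sphere of radius r = 25.5 cm (r > 8.53 cm, enclosing both).
Q_enc = (-24.3 μC) + (-14.1 μC) = -3.84×10^-5 C.
Since E is radial and uniform over the Gaussian sphere, Φ = E·4πr² = Q_enc/ε₀.
E = |Q_enc|/(4πε₀r²) = (3.84×10^-5)/(4π·8.85×10^-12·(0.255)²) = 5.31×10^6 N/C.

5.31×10^6 N/C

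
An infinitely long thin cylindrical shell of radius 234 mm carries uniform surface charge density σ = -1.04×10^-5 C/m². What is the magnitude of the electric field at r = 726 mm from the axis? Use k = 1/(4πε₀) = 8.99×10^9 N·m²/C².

By cylindrical symmetry E is radial; use a coaxial Gaussian cylinder of radius 726 mm and length L (r > 234 mm).
The whole shell is enclosed: λ_enc = σ·2πR = (-1.04e-5)·2π·(0.234) = -1.529×10^-5 C/m.
Gauss's law: E·2πrL = λ_enc L/ε₀.
E = 2k|λ_enc|/r = 2(8.99×10^9)(1.529e-5)/(0.726) = 3.79×10^5 N/C.

3.79×10^5 N/C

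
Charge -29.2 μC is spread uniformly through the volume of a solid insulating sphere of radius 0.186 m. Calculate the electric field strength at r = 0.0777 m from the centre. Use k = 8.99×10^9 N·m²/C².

E = 3.17×10^6 V/m

Symmetry ⇒ E = E(r) r̂. Gaussian sphere of radius r = 0.0777 m (r < R).
For a uniform sphere the enclosed fraction is (r/R)³, so Q_enc = (-29.2 μC)(0.0777/0.186)³ = -2.129×10^-6 C.
By Gauss's law, ∮E·dA = E·4πr² = Q_enc/ε₀.
E = k|Q_enc|/r² = (8.99×10^9)(2.129×10^-6)/(0.0777)² = 3.17×10^6 N/C.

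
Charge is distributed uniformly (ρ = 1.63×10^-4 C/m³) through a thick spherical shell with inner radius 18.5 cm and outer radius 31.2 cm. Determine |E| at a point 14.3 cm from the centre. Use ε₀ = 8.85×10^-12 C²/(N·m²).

E = 0 (no enclosed charge)

Use a concentric Gaussian sphere at r = 14.3 cm (r < 18.5 cm, inside the empty cavity).
Q_enc = 0 (all charge lies at larger r); Gauss's law gives E = 0.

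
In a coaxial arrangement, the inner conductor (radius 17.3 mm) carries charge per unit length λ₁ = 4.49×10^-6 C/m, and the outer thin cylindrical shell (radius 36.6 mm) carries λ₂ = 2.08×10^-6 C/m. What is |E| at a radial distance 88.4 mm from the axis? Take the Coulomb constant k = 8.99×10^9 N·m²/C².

Coaxial Gaussian cylinder, radius r = 88.4 mm, length L (r > 36.6 mm, enclosing both).
λ_enc = λ₁ + λ₂ = (4.49×10^-6) + (2.08×10^-6) = 6.57e-6 C/m.
Gauss's law: E·2πrL = λ_enc L/ε₀.
E = 2k|λ_enc|/r = 2(8.99×10^9)(6.57e-6)/(0.0884) = 1.34e6 N/C.

|E| = 1.34×10^6 V/m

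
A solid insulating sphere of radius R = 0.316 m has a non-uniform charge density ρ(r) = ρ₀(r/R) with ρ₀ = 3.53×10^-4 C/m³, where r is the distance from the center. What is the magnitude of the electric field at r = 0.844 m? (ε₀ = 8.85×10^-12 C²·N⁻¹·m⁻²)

E ≈ 4.42×10^5 V/m

By spherical symmetry E is radial; choose a Gaussian sphere of radius r = 0.844 m (r > R, all charge enclosed).
Q_enc = 4π ∫₀^R ρ₀(r'/R)^1 r'² dr' = 4πρ₀R³/4 = 3.499×10^-5 C.
Gauss's law: E·4πr² = Q_enc/ε₀.
E = |Q_enc|/(4πε₀r²) = (3.499e-5)/(4π·8.85×10^-12·(0.844)²) = 4.42×10^5 N/C.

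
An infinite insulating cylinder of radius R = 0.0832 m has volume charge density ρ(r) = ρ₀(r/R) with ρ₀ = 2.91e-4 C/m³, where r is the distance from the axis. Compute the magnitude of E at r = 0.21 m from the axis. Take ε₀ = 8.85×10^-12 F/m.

Coaxial Gaussian cylinder, radius r = 0.21 m, length L (r > R, full charge per length enclosed).
λ_enc = 2π ∫₀^R ρ₀(r'/R)^1 r' dr' = 2πρ₀R²/3 = 4.219×10^-6 C/m.
By Gauss's law (flux through the curved wall only), E·2πrL = λ_enc L/ε₀.
E = |λ_enc|/(2πε₀r) = (4.219×10^-6)/(2π·8.85×10^-12·0.21) = 3.61×10^5 N/C.

3.61×10^5 N/C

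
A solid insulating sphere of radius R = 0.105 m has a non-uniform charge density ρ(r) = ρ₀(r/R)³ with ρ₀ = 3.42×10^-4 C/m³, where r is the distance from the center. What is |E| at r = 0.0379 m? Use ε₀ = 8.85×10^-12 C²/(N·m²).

E ≈ 1.15e4 V/m

By spherical symmetry E is radial; choose a Gaussian sphere of radius r = 0.0379 m (r < R).
Q_enc = ∫₀^r ρ(r')·4πr'² dr' = (4πρ₀/R³) ∫₀^r r'^5 dr' = 4πρ₀ r^6/(6·R³) = 1.834×10^-9 C.
Since E is radial and uniform over the Gaussian sphere, Φ = E·4πr² = Q_enc/ε₀.
E = |Q_enc|/(4πε₀r²) = (1.834×10^-9)/(4π·8.85×10^-12·(0.0379)²) = 1.15×10^4 N/C.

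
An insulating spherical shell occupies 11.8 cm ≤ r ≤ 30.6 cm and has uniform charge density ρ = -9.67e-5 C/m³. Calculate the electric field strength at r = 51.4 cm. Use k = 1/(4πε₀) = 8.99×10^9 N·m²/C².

E = 3.72e5 N/C

Take a concentric spherical Gaussian surface of radius r = 51.4 cm (r > 30.6 cm, enclosing the whole shell).
Q_enc = ρ·(4π/3)(b³ − a³) = (-9.67e-5)·(4π/3)·((0.306)³ − (0.118)³) = -1.094e-5 C.
Applying ∮E·dA = Q_enc/ε₀ with Φ = E(4πr²):
E = k|Q_enc|/r² = (8.99×10^9)(1.094e-5)/(0.514)² = 3.72×10^5 N/C.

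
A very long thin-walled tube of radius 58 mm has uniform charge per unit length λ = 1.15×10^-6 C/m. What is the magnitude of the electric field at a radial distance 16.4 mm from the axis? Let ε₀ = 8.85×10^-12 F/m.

E = 0 (no enclosed charge)

Choose a coaxial cylinder of radius r = 16.4 mm (arbitrary length L) as the Gaussian surface (r < 58 mm, inside the shell).
All the surface charge lies outside this cylinder: Q_enc = 0, hence E = 0.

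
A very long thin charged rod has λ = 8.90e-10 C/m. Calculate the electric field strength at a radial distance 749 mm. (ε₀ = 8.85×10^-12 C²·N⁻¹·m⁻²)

Coaxial Gaussian cylinder, radius r = 749 mm, length L.
Q_enc = λL, so λ_enc = 8.90×10^-10 C/m.
By Gauss's law (flux through the curved wall only), E·2πrL = λ_enc L/ε₀.
E = |λ_enc|/(2πε₀r) = (8.90×10^-10)/(2π·8.85×10^-12·0.749) = 21.4 N/C.

21.4 N/C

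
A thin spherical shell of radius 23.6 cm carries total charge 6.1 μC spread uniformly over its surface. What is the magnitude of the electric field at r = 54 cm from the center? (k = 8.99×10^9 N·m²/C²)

E ≈ 1.88×10^5 V/m

Use a concentric Gaussian sphere at r = 54 cm (r > 23.6 cm).
The entire shell is enclosed: Q_enc = 6.10×10^-6 C.
Gauss's law: E·4πr² = Q_enc/ε₀.
E = k|Q_enc|/r² = (8.99×10^9)(6.10e-6)/(0.54)² = 1.88×10^5 N/C.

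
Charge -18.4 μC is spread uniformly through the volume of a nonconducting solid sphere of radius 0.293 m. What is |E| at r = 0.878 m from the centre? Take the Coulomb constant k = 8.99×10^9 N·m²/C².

E = 2.15×10^5 V/m

Take a concentric spherical Gaussian surface of radius r = 0.878 m (r > R, so the entire charge is enclosed).
Q_enc = -18.4 μC = -1.84×10^-5 C.
By Gauss's law, ∮E·dA = E·4πr² = Q_enc/ε₀.
E = k|Q_enc|/r² = (8.99×10^9)(1.84e-5)/(0.878)² = 2.15×10^5 N/C.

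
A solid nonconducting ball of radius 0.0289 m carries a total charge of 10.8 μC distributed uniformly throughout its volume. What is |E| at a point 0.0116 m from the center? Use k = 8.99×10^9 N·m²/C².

E = 4.67e7 N/C

By spherical symmetry E is radial; choose a Gaussian sphere of radius r = 0.0116 m (r < R).
For a uniform sphere the enclosed fraction is (r/R)³, so Q_enc = (10.8 μC)(0.0116/0.0289)³ = 6.984e-7 C.
Applying ∮E·dA = Q_enc/ε₀ with Φ = E(4πr²):
E = k|Q_enc|/r² = (8.99×10^9)(6.984×10^-7)/(0.0116)² = 4.67e7 N/C.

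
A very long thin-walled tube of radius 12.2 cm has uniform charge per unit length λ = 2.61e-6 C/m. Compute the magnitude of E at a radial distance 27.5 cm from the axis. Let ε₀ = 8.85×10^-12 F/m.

1.71×10^5 N/C

Choose a coaxial cylinder of radius r = 27.5 cm (arbitrary length L) as the Gaussian surface (r > 12.2 cm).
The full line charge is enclosed: λ_enc = 2.61e-6 C/m.
Gauss's law: E·2πrL = λ_enc L/ε₀.
E = |λ_enc|/(2πε₀r) = (2.61×10^-6)/(2π·8.85×10^-12·0.275) = 1.71×10^5 N/C.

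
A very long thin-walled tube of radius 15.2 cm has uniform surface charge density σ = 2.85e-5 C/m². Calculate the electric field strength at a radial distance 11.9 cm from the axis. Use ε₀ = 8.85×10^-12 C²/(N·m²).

Take a coaxial cylindrical Gaussian surface of radius r = 11.9 cm and length L (r < 15.2 cm, inside the shell).
No charge is enclosed, so Gauss's law gives E·2πrL = 0 ⇒ E = 0.

E = 0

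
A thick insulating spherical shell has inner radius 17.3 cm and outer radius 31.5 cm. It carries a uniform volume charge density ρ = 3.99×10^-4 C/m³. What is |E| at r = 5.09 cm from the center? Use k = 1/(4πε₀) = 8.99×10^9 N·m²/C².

By spherical symmetry E is radial; choose a Gaussian sphere of radius r = 5.09 cm (r < 17.3 cm, inside the empty cavity).
Q_enc = 0 (all charge lies at larger r); Gauss's law gives E = 0.

E = 0 (no enclosed charge)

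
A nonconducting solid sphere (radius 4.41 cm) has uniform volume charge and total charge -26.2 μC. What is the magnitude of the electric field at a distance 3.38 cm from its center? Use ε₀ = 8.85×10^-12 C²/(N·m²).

Symmetry ⇒ E = E(r) r̂. Gaussian sphere of radius r = 3.38 cm (r < R).
Only the charge within r is enclosed: Q_enc = Q·(r/R)³ = (-26.2 μC)·(3.38 cm/4.41 cm)³ = -1.18×10^-5 C.
By Gauss's law, ∮E·dA = E·4πr² = Q_enc/ε₀.
E = |Q_enc|/(4πε₀r²) = (1.18×10^-5)/(4π·8.85×10^-12·(0.0338)²) = 9.28e7 N/C.

|E| ≈ 9.28×10^7 V/m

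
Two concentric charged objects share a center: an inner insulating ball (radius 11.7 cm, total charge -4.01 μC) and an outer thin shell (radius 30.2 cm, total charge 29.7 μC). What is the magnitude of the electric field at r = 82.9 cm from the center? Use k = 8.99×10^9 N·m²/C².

|E| = 3.36e5 V/m

Take a concentric spherical Gaussian surface of radius r = 82.9 cm (r > 30.2 cm, enclosing both).
Q_enc = (-4.01 μC) + (29.7 μC) = 2.569×10^-5 C.
By Gauss's law, ∮E·dA = E·4πr² = Q_enc/ε₀.
E = k|Q_enc|/r² = (8.99×10^9)(2.569×10^-5)/(0.829)² = 3.36×10^5 N/C.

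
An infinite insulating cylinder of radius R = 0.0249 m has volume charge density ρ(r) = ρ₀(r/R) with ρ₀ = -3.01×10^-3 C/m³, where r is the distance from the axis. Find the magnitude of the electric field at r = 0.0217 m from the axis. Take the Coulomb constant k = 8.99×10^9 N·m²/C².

Coaxial Gaussian cylinder, radius r = 0.0217 m, length L (r < R).
Integrating ρ over the cross-section to radius r: λ_enc = (2πρ₀/R) ∫₀^r r'^2 dr' = 2πρ₀ r^3/(3·R) = -2.587×10^-6 C/m.
By Gauss's law (flux through the curved wall only), E·2πrL = λ_enc L/ε₀.
E = 2k|λ_enc|/r = 2(8.99×10^9)(2.587×10^-6)/(0.0217) = 2.14×10^6 N/C.

E = 2.14×10^6 N/C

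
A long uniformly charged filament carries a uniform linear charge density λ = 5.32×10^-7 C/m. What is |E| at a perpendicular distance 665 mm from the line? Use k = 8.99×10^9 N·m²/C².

E = 1.44e4 V/m

Choose a coaxial cylinder of radius r = 665 mm (arbitrary length L) as the Gaussian surface.
Q_enc = λL, so λ_enc = 5.32×10^-7 C/m.
Applying ∮E·dA = Q_enc/ε₀ with the end caps contributing no flux:
E = 2k|λ_enc|/r = 2(8.99×10^9)(5.32×10^-7)/(0.665) = 1.44e4 N/C.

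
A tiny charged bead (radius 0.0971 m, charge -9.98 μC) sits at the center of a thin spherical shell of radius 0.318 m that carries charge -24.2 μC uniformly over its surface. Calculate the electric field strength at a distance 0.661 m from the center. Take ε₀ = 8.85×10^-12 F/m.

Take a concentric spherical Gaussian surface of radius r = 0.661 m (r > 0.318 m, enclosing both).
Q_enc = (-9.98 μC) + (-24.2 μC) = -3.418e-5 C.
Since E is radial and uniform over the Gaussian sphere, Φ = E·4πr² = Q_enc/ε₀.
E = |Q_enc|/(4πε₀r²) = (3.418×10^-5)/(4π·8.85×10^-12·(0.661)²) = 7.03e5 N/C.

E ≈ 7.03×10^5 N/C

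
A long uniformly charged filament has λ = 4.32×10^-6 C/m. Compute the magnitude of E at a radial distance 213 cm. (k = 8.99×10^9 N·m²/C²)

|E| ≈ 3.65×10^4 N/C

Choose a coaxial cylinder of radius r = 213 cm (arbitrary length L) as the Gaussian surface.
Q_enc = λL, so λ_enc = 4.32×10^-6 C/m.
By Gauss's law (flux through the curved wall only), E·2πrL = λ_enc L/ε₀.
E = 2k|λ_enc|/r = 2(8.99×10^9)(4.32×10^-6)/(2.13) = 3.65×10^4 N/C.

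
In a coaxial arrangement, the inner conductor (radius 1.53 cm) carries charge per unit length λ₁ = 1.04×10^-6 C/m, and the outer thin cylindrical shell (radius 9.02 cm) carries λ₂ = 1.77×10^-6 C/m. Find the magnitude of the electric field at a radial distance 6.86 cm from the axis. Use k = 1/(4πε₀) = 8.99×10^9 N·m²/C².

By cylindrical symmetry E is radial; use a coaxial Gaussian cylinder of radius 6.86 cm and length L (between the conductors, 1.53 cm < r < 9.02 cm).
Only the inner wire is enclosed; the outer shell contributes nothing inside itself. λ_enc = λ₁ = 1.04×10^-6 C/m.
Since E is radial and uniform over the curved surface, Φ = E·2πrL = Q_enc/ε₀ = λ_enc L/ε₀.
E = 2k|λ_enc|/r = 2(8.99×10^9)(1.04×10^-6)/(0.0686) = 2.73e5 N/C.

|E| ≈ 2.73×10^5 N/C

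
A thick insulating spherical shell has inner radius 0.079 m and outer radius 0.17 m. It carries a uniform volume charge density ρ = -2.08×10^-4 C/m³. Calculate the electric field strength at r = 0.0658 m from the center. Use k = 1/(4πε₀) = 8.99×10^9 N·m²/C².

By spherical symmetry E is radial; choose a Gaussian sphere of radius r = 0.0658 m (r < 0.079 m, inside the empty cavity).
No charge is enclosed, so by Gauss's law E·4πr² = 0 ⇒ E = 0.

E = 0 (no enclosed charge)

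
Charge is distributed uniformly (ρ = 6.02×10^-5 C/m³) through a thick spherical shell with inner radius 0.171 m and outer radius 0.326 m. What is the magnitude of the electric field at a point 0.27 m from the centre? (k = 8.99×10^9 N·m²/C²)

Take a concentric spherical Gaussian surface of radius r = 0.27 m (within the shell material, 0.171 m < r < 0.326 m).
Only the shell between 0.171 m and r is enclosed: Q_enc = ρ·(4π/3)(r³ − a³) = (6.02e-5)·(4π/3)·((0.27)³ − (0.171)³) = 3.702×10^-6 C.
Since E is radial and uniform over the Gaussian sphere, Φ = E·4πr² = Q_enc/ε₀.
E = k|Q_enc|/r² = (8.99×10^9)(3.702×10^-6)/(0.27)² = 4.57×10^5 N/C.

E = 4.57e5 V/m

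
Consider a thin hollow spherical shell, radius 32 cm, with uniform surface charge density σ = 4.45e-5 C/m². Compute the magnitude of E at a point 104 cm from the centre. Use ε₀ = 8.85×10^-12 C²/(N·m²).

Symmetry ⇒ E = E(r) r̂. Gaussian sphere of radius r = 104 cm (r > 32 cm).
The entire shell is enclosed: Q_enc = σ·4πR² = (4.45e-5)·4π·(0.32)² = 5.726×10^-5 C.
By Gauss's law, ∮E·dA = E·4πr² = Q_enc/ε₀.
E = |Q_enc|/(4πε₀r²) = (5.726e-5)/(4π·8.85×10^-12·(1.04)²) = 4.76×10^5 N/C.

|E| = 4.76e5 V/m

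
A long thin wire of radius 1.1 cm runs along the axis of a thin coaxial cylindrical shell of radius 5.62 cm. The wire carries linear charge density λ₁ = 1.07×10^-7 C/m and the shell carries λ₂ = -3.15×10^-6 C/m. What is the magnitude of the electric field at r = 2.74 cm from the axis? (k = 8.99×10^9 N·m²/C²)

By cylindrical symmetry E is radial; use a coaxial Gaussian cylinder of radius 2.74 cm and length L (between the conductors, 1.1 cm < r < 5.62 cm).
Only the inner wire is enclosed; the outer shell contributes nothing inside itself. λ_enc = λ₁ = 1.07×10^-7 C/m.
By Gauss's law (flux through the curved wall only), E·2πrL = λ_enc L/ε₀.
E = 2k|λ_enc|/r = 2(8.99×10^9)(1.07×10^-7)/(0.0274) = 7.02×10^4 N/C.

|E| = 7.02×10^4 N/C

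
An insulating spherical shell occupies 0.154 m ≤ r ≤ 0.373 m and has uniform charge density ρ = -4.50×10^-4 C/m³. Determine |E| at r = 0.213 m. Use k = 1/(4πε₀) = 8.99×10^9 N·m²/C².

Use a concentric Gaussian sphere at r = 0.213 m (within the shell material, 0.154 m < r < 0.373 m).
Enclosed charge is the volume from a to r: Q_enc = (4π/3)ρ(r³ − a³) = -1.133×10^-5 C.
Since E is radial and uniform over the Gaussian sphere, Φ = E·4πr² = Q_enc/ε₀.
E = k|Q_enc|/r² = (8.99×10^9)(1.133×10^-5)/(0.213)² = 2.25e6 N/C.

|E| = 2.25e6 N/C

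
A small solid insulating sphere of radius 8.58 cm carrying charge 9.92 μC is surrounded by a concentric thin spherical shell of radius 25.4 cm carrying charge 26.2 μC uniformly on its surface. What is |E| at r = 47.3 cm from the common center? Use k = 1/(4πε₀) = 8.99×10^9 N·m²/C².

Use a concentric Gaussian sphere at r = 47.3 cm (r > 25.4 cm, enclosing both).
Q_enc = (9.92 μC) + (26.2 μC) = 3.612×10^-5 C.
By Gauss's law, ∮E·dA = E·4πr² = Q_enc/ε₀.
E = k|Q_enc|/r² = (8.99×10^9)(3.612×10^-5)/(0.473)² = 1.45×10^6 N/C.

|E| = 1.45×10^6 V/m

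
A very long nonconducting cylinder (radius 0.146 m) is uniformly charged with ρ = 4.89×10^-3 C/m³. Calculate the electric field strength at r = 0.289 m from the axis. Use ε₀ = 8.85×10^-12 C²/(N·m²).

Choose a coaxial cylinder of radius r = 0.289 m (arbitrary length L) as the Gaussian surface (r > 0.146 m, full cross-section enclosed).
λ_enc = ρ·πR² = (4.89×10^-3)π(0.146)² = 3.275e-4 C/m.
By Gauss's law (flux through the curved wall only), E·2πrL = λ_enc L/ε₀.
E = |λ_enc|/(2πε₀r) = (3.275e-4)/(2π·8.85×10^-12·0.289) = 2.04e7 N/C.

2.04×10^7 N/C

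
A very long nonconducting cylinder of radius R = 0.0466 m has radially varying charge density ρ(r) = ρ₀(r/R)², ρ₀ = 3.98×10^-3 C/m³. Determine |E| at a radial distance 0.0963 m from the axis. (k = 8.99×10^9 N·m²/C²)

Choose a coaxial cylinder of radius r = 0.0963 m (arbitrary length L) as the Gaussian surface (r > R, full charge per length enclosed).
λ_enc = 2π ∫₀^R ρ₀(r'/R)^2 r' dr' = 2πρ₀R²/4 = 1.358×10^-5 C/m.
By Gauss's law (flux through the curved wall only), E·2πrL = λ_enc L/ε₀.
E = 2k|λ_enc|/r = 2(8.99×10^9)(1.358e-5)/(0.0963) = 2.53×10^6 N/C.

2.53×10^6 V/m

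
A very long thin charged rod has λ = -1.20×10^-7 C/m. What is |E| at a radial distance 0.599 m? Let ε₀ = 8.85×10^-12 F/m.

E = 3.60×10^3 N/C

By cylindrical symmetry E is radial; use a coaxial Gaussian cylinder of radius 0.599 m and length L.
Q_enc = λL, so λ_enc = -1.20e-7 C/m.
Since E is radial and uniform over the curved surface, Φ = E·2πrL = Q_enc/ε₀ = λ_enc L/ε₀.
E = |λ_enc|/(2πε₀r) = (1.20×10^-7)/(2π·8.85×10^-12·0.599) = 3.60×10^3 N/C.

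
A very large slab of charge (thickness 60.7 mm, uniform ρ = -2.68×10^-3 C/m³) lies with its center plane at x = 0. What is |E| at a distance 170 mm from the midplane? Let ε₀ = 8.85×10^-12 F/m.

The point |x| = 170 mm lies outside the slab (half-thickness 0.03035 m). A symmetric pillbox spanning the full slab encloses Q_enc = ρ·d·A.
Flux = 2EA ⇒ E = |ρ|d/(2ε₀), independent of distance outside.
E = (2.68e-3)(0.0607)/(2·8.85×10^-12) = 9.19×10^6 N/C.

9.19×10^6 V/m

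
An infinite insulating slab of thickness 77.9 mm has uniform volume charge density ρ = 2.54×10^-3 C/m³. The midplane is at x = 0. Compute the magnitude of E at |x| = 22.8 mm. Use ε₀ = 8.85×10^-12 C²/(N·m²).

6.54e6 N/C

By symmetry E is perpendicular to the slab. A Gaussian pillbox from −22.8 mm to +22.8 mm (face area A) lies entirely within the slab.
Q_enc = ρ·(2x)·A and flux = 2EA, so 2EA = 2ρxA/ε₀ ⇒ E = |ρ|x/ε₀.
E = (2.54e-3)(0.0228)/(8.85×10^-12) = 6.54e6 N/C.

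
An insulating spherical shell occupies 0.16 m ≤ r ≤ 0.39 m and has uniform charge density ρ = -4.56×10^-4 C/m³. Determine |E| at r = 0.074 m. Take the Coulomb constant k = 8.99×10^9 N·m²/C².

By spherical symmetry E is radial; choose a Gaussian sphere of radius r = 0.074 m (r < 0.16 m, inside the empty cavity).
Q_enc = 0 (all charge lies at larger r); Gauss's law gives E = 0.

E = 0 (no enclosed charge)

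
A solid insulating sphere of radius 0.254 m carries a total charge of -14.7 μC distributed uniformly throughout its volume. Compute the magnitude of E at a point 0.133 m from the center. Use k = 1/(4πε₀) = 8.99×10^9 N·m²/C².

|E| ≈ 1.07e6 V/m

Take a concentric spherical Gaussian surface of radius r = 0.133 m (r < R).
Only the charge within r is enclosed: Q_enc = Q·(r/R)³ = (-14.7 μC)·(0.133 m/0.254 m)³ = -2.11×10^-6 C.
Since E is radial and uniform over the Gaussian sphere, Φ = E·4πr² = Q_enc/ε₀.
E = k|Q_enc|/r² = (8.99×10^9)(2.11×10^-6)/(0.133)² = 1.07×10^6 N/C.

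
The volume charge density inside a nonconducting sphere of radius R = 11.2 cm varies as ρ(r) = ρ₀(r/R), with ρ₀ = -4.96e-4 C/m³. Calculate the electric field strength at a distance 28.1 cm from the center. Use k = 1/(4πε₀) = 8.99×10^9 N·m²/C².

Symmetry ⇒ E = E(r) r̂. Gaussian sphere of radius r = 28.1 cm (r > R, all charge enclosed).
Q_enc = 4π ∫₀^R ρ₀(r'/R)^1 r'² dr' = 4πρ₀R³/4 = -2.189e-6 C.
Applying ∮E·dA = Q_enc/ε₀ with Φ = E(4πr²):
E = k|Q_enc|/r² = (8.99×10^9)(2.189×10^-6)/(0.281)² = 2.49×10^5 N/C.

|E| ≈ 2.49×10^5 V/m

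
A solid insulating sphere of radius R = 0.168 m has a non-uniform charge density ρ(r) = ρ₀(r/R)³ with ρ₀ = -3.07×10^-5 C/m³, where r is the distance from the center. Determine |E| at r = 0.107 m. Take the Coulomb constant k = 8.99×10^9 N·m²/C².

|E| = 1.60×10^4 V/m

Symmetry ⇒ E = E(r) r̂. Gaussian sphere of radius r = 0.107 m (r < R).
Integrate the density: Q_enc = 4π ∫₀^r ρ₀(r'/R)^3 r'² dr' = 4πρ₀ r^6/(6·R³) = -2.035e-8 C.
By Gauss's law, ∮E·dA = E·4πr² = Q_enc/ε₀.
E = k|Q_enc|/r² = (8.99×10^9)(2.035e-8)/(0.107)² = 1.60×10^4 N/C.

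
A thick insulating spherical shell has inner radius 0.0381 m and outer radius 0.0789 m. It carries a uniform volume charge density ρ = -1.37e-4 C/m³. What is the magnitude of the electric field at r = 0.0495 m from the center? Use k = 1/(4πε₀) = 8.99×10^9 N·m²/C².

Symmetry ⇒ E = E(r) r̂. Gaussian sphere of radius r = 0.0495 m (within the shell material, 0.0381 m < r < 0.0789 m).
Enclosed charge is the volume from a to r: Q_enc = (4π/3)ρ(r³ − a³) = -3.786×10^-8 C.
Since E is radial and uniform over the Gaussian sphere, Φ = E·4πr² = Q_enc/ε₀.
E = k|Q_enc|/r² = (8.99×10^9)(3.786×10^-8)/(0.0495)² = 1.39×10^5 N/C.

1.39×10^5 N/C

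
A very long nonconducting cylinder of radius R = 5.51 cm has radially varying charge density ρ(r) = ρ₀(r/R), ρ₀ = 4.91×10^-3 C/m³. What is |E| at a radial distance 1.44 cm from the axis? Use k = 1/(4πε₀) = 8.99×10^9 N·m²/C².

|E| ≈ 6.96×10^5 N/C

Take a coaxial cylindrical Gaussian surface of radius r = 1.44 cm and length L (r < R).
λ_enc = ∫₀^r ρ(r')·2πr' dr' = (2πρ₀/R)·r^3/3 = 5.573×10^-7 C/m.
Applying ∮E·dA = Q_enc/ε₀ with the end caps contributing no flux:
E = 2k|λ_enc|/r = 2(8.99×10^9)(5.573×10^-7)/(0.0144) = 6.96×10^5 N/C.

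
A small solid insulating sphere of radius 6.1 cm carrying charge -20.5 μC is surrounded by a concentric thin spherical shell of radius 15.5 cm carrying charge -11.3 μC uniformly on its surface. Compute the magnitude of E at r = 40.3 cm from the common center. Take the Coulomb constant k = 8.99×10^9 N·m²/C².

Take a concentric spherical Gaussian surface of radius r = 40.3 cm (r > 15.5 cm, enclosing both).
Q_enc = (-20.5 μC) + (-11.3 μC) = -3.18×10^-5 C.
Since E is radial and uniform over the Gaussian sphere, Φ = E·4πr² = Q_enc/ε₀.
E = k|Q_enc|/r² = (8.99×10^9)(3.18×10^-5)/(0.403)² = 1.76×10^6 N/C.

1.76×10^6 N/C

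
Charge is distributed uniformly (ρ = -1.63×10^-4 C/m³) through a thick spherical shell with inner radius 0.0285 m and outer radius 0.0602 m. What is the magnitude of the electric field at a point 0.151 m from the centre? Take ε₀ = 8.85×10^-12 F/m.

Take a concentric spherical Gaussian surface of radius r = 0.151 m (r > 0.0602 m, enclosing the whole shell).
Q_enc = ρ·(4π/3)(b³ − a³) = (-1.63e-4)·(4π/3)·((0.0602)³ − (0.0285)³) = -1.332×10^-7 C.
By Gauss's law, ∮E·dA = E·4πr² = Q_enc/ε₀.
E = |Q_enc|/(4πε₀r²) = (1.332e-7)/(4π·8.85×10^-12·(0.151)²) = 5.25e4 N/C.

5.25e4 V/m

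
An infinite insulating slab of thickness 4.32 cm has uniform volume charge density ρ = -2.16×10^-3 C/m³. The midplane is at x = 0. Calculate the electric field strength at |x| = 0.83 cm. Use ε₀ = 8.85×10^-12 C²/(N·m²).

|E| ≈ 2.03e6 N/C

By symmetry E is perpendicular to the slab. A Gaussian pillbox from −0.83 cm to +0.83 cm (face area A) lies entirely within the slab.
Q_enc = ρ·(2x)·A and flux = 2EA, so 2EA = 2ρxA/ε₀ ⇒ E = |ρ|x/ε₀.
E = (2.16e-3)(0.0083)/(8.85×10^-12) = 2.03×10^6 N/C.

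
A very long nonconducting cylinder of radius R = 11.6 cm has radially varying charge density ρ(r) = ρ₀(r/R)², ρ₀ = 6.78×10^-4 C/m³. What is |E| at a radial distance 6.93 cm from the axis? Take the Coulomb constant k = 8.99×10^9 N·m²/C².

Choose a coaxial cylinder of radius r = 6.93 cm (arbitrary length L) as the Gaussian surface (r < R).
λ_enc = ∫₀^r ρ(r')·2πr' dr' = (2πρ₀/R²)·r^4/4 = 1.825×10^-6 C/m.
Gauss's law: E·2πrL = λ_enc L/ε₀.
E = 2k|λ_enc|/r = 2(8.99×10^9)(1.825×10^-6)/(0.0693) = 4.74e5 N/C.

4.74×10^5 N/C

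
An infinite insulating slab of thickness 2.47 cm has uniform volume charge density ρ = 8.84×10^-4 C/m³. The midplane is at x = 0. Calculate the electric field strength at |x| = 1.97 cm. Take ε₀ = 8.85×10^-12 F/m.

E ≈ 1.23×10^6 N/C

The point |x| = 1.97 cm lies outside the slab (half-thickness 0.01235 m). A symmetric pillbox spanning the full slab encloses Q_enc = ρ·d·A.
Flux = 2EA ⇒ E = |ρ|d/(2ε₀), independent of distance outside.
E = (8.84×10^-4)(0.0247)/(2·8.85×10^-12) = 1.23e6 N/C.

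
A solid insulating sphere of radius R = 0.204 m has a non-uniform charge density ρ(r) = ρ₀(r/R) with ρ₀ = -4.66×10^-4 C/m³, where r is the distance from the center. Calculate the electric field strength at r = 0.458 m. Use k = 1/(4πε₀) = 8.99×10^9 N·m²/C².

5.33×10^5 N/C

Take a concentric spherical Gaussian surface of radius r = 0.458 m (r > R, all charge enclosed).
Q_enc = 4π ∫₀^R ρ₀(r'/R)^1 r'² dr' = 4πρ₀R³/4 = -1.243×10^-5 C.
Since E is radial and uniform over the Gaussian sphere, Φ = E·4πr² = Q_enc/ε₀.
E = k|Q_enc|/r² = (8.99×10^9)(1.243e-5)/(0.458)² = 5.33e5 N/C.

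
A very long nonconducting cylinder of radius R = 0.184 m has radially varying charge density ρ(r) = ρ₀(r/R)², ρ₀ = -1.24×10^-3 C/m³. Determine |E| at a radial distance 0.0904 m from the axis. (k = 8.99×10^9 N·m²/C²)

Coaxial Gaussian cylinder, radius r = 0.0904 m, length L (r < R).
Integrating ρ over the cross-section to radius r: λ_enc = (2πρ₀/R²) ∫₀^r r'^3 dr' = 2πρ₀ r^4/(4·R²) = -3.842e-6 C/m.
By Gauss's law (flux through the curved wall only), E·2πrL = λ_enc L/ε₀.
E = 2k|λ_enc|/r = 2(8.99×10^9)(3.842e-6)/(0.0904) = 7.64×10^5 N/C.

7.64e5 N/C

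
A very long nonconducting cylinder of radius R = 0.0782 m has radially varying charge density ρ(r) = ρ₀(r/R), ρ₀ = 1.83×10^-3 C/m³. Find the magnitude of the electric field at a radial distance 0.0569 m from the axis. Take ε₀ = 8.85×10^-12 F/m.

Coaxial Gaussian cylinder, radius r = 0.0569 m, length L (r < R).
Integrating ρ over the cross-section to radius r: λ_enc = (2πρ₀/R) ∫₀^r r'^2 dr' = 2πρ₀ r^3/(3·R) = 9.029×10^-6 C/m.
Gauss's law: E·2πrL = λ_enc L/ε₀.
E = |λ_enc|/(2πε₀r) = (9.029×10^-6)/(2π·8.85×10^-12·0.0569) = 2.85×10^6 N/C.

|E| = 2.85×10^6 N/C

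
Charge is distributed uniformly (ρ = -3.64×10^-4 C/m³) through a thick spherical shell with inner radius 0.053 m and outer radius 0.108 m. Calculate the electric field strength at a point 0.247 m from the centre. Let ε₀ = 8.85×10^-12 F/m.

|E| ≈ 2.50×10^5 V/m

Symmetry ⇒ E = E(r) r̂. Gaussian sphere of radius r = 0.247 m (r > 0.108 m, enclosing the whole shell).
Q_enc = ρ·(4π/3)(b³ − a³) = (-3.64e-4)·(4π/3)·((0.108)³ − (0.053)³) = -1.694×10^-6 C.
Gauss's law: E·4πr² = Q_enc/ε₀.
E = |Q_enc|/(4πε₀r²) = (1.694×10^-6)/(4π·8.85×10^-12·(0.247)²) = 2.50e5 N/C.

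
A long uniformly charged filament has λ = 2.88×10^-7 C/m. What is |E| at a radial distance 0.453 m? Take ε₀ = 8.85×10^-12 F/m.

Coaxial Gaussian cylinder, radius r = 0.453 m, length L.
Q_enc = λL, so λ_enc = 2.88×10^-7 C/m.
By Gauss's law (flux through the curved wall only), E·2πrL = λ_enc L/ε₀.
E = |λ_enc|/(2πε₀r) = (2.88×10^-7)/(2π·8.85×10^-12·0.453) = 1.14e4 N/C.

1.14×10^4 N/C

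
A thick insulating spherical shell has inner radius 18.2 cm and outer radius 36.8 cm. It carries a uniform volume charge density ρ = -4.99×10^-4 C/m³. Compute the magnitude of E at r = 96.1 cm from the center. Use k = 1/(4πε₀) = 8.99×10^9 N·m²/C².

E = 8.91×10^5 N/C

Take a concentric spherical Gaussian surface of radius r = 96.1 cm (r > 36.8 cm, enclosing the whole shell).
Q_enc = ρ·(4π/3)(b³ − a³) = (-4.99×10^-4)·(4π/3)·((0.368)³ − (0.182)³) = -9.157×10^-5 C.
Applying ∮E·dA = Q_enc/ε₀ with Φ = E(4πr²):
E = k|Q_enc|/r² = (8.99×10^9)(9.157e-5)/(0.961)² = 8.91×10^5 N/C.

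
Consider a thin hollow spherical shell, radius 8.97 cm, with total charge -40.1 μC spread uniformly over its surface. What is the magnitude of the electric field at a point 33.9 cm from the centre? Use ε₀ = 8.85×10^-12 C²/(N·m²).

|E| = 3.14e6 N/C

By spherical symmetry E is radial; choose a Gaussian sphere of radius r = 33.9 cm (r > 8.97 cm).
The entire shell is enclosed: Q_enc = -4.01×10^-5 C.
Since E is radial and uniform over the Gaussian sphere, Φ = E·4πr² = Q_enc/ε₀.
E = |Q_enc|/(4πε₀r²) = (4.01×10^-5)/(4π·8.85×10^-12·(0.339)²) = 3.14×10^6 N/C.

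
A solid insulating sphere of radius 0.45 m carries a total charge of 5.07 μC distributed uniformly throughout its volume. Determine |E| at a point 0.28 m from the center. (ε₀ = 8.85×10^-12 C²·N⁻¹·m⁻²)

|E| ≈ 1.40×10^5 N/C

Use a concentric Gaussian sphere at r = 0.28 m (r < R).
For a uniform sphere the enclosed fraction is (r/R)³, so Q_enc = (5.07 μC)(0.28/0.45)³ = 1.221×10^-6 C.
By Gauss's law, ∮E·dA = E·4πr² = Q_enc/ε₀.
E = |Q_enc|/(4πε₀r²) = (1.221×10^-6)/(4π·8.85×10^-12·(0.28)²) = 1.40×10^5 N/C.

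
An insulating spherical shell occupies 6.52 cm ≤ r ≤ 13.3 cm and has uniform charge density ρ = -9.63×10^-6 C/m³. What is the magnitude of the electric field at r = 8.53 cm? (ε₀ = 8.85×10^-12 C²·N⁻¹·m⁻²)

Use a concentric Gaussian sphere at r = 8.53 cm (within the shell material, 6.52 cm < r < 13.3 cm).
Only the shell between 6.52 cm and r is enclosed: Q_enc = ρ·(4π/3)(r³ − a³) = (-9.63×10^-6)·(4π/3)·((0.0853)³ − (0.0652)³) = -1.386e-8 C.
Since E is radial and uniform over the Gaussian sphere, Φ = E·4πr² = Q_enc/ε₀.
E = |Q_enc|/(4πε₀r²) = (1.386e-8)/(4π·8.85×10^-12·(0.0853)²) = 1.71×10^4 N/C.

E ≈ 1.71e4 V/m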